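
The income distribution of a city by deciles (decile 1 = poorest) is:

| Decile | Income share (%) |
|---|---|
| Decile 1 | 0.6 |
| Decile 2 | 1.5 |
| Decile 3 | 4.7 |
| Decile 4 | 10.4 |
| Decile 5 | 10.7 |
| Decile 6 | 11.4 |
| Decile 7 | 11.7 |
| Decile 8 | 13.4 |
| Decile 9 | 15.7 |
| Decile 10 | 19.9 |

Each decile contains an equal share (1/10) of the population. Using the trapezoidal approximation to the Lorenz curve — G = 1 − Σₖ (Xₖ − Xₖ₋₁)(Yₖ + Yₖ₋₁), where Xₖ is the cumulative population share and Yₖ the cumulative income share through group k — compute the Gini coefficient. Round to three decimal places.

Cumulative income shares Yₖ: 0.0060, 0.0210, 0.0680, 0.1720, 0.2790, 0.3930, 0.5100, 0.6440, 0.8010, 1.0000
Σ (Xₖ−Xₖ₋₁)(Yₖ+Yₖ₋₁) = (1/10)(0.0060+0.0000) + (1/10)(0.0210+0.0060) + (1/10)(0.0680+0.0210) + (1/10)(0.1720+0.0680) + (1/10)(0.2790+0.1720) + (1/10)(0.3930+0.2790) + (1/10)(0.5100+0.3930) + (1/10)(0.6440+0.5100) + (1/10)(0.8010+0.6440) + (1/10)(1.0000+0.8010)
  = 0.0006 + 0.0027 + 0.0089 + 0.0240 + 0.0451 + 0.0672 + 0.0903 + 0.1154 + 0.1445 + 0.1801 = 0.6788
G = 1 − 0.6788 = 0.3212

0.321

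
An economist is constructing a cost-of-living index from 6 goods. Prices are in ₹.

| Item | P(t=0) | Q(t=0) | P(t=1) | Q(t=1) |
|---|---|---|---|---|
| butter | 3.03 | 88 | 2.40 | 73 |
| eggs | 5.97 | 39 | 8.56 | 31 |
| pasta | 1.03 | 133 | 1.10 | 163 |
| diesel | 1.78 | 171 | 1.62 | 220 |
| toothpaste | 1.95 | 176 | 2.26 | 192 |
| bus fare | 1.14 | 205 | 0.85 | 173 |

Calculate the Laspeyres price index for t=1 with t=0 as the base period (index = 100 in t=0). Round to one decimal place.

101.5

Laspeyres price index uses base-period quantities as weights.
ΣP(t=1)·Q(t=0) = 2.40×88 + 8.56×39 + 1.10×133 + 1.62×171 + 2.26×176 + 0.85×205 = 211.2 + 333.84 + 146.3 + 277.02 + 397.76 + 174.25 = 1540.37
ΣP(t=0)·Q(t=0) = 3.03×88 + 5.97×39 + 1.03×133 + 1.78×171 + 1.95×176 + 1.14×205 = 266.64 + 232.83 + 136.99 + 304.38 + 343.2 + 233.7 = 1517.74
Index = 1540.37 / 1517.74 × 100 = 101.4910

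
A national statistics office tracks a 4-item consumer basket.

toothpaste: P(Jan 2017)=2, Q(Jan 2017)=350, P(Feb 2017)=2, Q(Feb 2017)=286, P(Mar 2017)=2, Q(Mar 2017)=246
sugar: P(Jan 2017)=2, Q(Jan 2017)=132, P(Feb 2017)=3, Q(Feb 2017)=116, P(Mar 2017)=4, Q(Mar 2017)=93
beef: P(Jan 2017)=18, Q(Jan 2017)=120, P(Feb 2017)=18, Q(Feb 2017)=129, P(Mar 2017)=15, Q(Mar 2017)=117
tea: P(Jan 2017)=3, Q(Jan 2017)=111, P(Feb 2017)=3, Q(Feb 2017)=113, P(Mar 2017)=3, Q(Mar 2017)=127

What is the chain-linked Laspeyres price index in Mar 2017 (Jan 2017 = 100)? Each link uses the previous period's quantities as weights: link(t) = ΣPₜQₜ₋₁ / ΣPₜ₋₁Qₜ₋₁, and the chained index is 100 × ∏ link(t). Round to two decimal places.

Link Jan 2017→Feb 2017:
ΣP(Feb 2017)Q(Jan 2017) = 2×350 + 3×132 + 18×120 + 3×111 = 700 + 396 + 2160 + 333 = 3589
ΣP(Jan 2017)Q(Jan 2017) = 2×350 + 2×132 + 18×120 + 3×111 = 700 + 264 + 2160 + 333 = 3457
link = 3589/3457 = 1.038183
Link Feb 2017→Mar 2017:
ΣP(Mar 2017)Q(Feb 2017) = 2×286 + 4×116 + 15×129 + 3×113 = 572 + 464 + 1935 + 339 = 3310
ΣP(Feb 2017)Q(Feb 2017) = 2×286 + 3×116 + 18×129 + 3×113 = 572 + 348 + 2322 + 339 = 3581
link = 3310/3581 = 0.924323
Chained index = 100 × 1.038183 × 0.924323 = 95.9617

95.96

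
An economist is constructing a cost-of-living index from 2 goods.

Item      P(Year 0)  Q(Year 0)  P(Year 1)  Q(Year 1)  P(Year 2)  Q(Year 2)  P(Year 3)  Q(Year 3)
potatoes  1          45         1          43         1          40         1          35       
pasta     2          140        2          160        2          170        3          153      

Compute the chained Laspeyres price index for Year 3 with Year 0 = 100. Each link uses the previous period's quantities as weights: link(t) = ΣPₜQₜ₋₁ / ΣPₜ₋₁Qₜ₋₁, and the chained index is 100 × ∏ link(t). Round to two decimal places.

Link Year 0→Year 1:
ΣP(Year 1)Q(Year 0) = 1×45 + 2×140 = 45 + 280 = 325
ΣP(Year 0)Q(Year 0) = 1×45 + 2×140 = 45 + 280 = 325
link = 325/325 = 1.000000
Link Year 1→Year 2:
ΣP(Year 2)Q(Year 1) = 1×43 + 2×160 = 43 + 320 = 363
ΣP(Year 1)Q(Year 1) = 1×43 + 2×160 = 43 + 320 = 363
link = 363/363 = 1.000000
Link Year 2→Year 3:
ΣP(Year 3)Q(Year 2) = 1×40 + 3×170 = 40 + 510 = 550
ΣP(Year 2)Q(Year 2) = 1×40 + 2×170 = 40 + 340 = 380
link = 550/380 = 1.447368
Chained index = 100 × 1.000000 × 1.000000 × 1.447368 = 144.7368

144.74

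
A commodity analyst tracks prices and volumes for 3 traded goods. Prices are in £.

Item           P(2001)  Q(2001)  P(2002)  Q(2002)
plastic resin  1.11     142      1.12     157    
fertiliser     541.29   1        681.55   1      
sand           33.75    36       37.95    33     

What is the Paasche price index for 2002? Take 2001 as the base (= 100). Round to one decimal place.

Paasche price index uses current-period quantities as weights.
ΣP(2002)·Q(2002) = 1.12×157 + 681.55×1 + 37.95×33 = 175.84 + 681.55 + 1252.35 = 2109.74
ΣP(2001)·Q(2002) = 1.11×157 + 541.29×1 + 33.75×33 = 174.27 + 541.29 + 1113.75 = 1829.31
Index = 2109.74 / 1829.31 × 100 = 115.3298

115.3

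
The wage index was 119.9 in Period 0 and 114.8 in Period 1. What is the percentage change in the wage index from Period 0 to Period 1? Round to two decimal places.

-4.25%

Change = (114.8 − 119.9) / 119.9 × 100
       = -5.1 / 119.9 × 100 = -4.2535%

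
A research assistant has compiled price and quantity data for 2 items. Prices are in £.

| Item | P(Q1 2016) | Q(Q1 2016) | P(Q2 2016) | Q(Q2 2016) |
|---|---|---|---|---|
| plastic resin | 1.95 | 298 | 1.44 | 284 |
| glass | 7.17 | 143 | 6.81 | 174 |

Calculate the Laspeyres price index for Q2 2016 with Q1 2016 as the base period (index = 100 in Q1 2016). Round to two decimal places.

87.33

Laspeyres price index uses base-period quantities as weights.
ΣP(Q2 2016)·Q(Q1 2016) = 1.44×298 + 6.81×143 = 429.12 + 973.83 = 1402.95
ΣP(Q1 2016)·Q(Q1 2016) = 1.95×298 + 7.17×143 = 581.1 + 1025.31 = 1606.41
Index = 1402.95 / 1606.41 × 100 = 87.3345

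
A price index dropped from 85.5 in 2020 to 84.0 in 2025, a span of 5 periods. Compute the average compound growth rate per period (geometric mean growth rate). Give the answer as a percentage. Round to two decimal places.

Growth factor = (84.0/85.5)^(1/5) = (0.982456)^(1/5) = 0.996466
Growth rate = 0.996466 − 1 = -0.003534 = -0.3534%

-0.35%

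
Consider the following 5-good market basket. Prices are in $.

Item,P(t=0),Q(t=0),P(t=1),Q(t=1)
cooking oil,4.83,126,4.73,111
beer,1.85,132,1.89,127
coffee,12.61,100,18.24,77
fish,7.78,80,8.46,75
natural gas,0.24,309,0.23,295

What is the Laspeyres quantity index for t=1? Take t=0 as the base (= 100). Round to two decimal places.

Laspeyres quantity index uses base-period prices as weights.
ΣP(t=0)·Q(t=1) = 4.83×111 + 1.85×127 + 12.61×77 + 7.78×75 + 0.24×295 = 536.13 + 234.95 + 970.97 + 583.5 + 70.8 = 2396.35
ΣP(t=0)·Q(t=0) = 4.83×126 + 1.85×132 + 12.61×100 + 7.78×80 + 0.24×309 = 608.58 + 244.2 + 1261 + 622.4 + 74.16 = 2810.34
Index = 2396.35 / 2810.34 × 100 = 85.2690

85.27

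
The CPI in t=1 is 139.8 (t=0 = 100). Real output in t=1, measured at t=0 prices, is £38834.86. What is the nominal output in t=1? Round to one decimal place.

54291.1

Nominal = Real × (Index/100) = 38834.86 × (139.8/100)
        = 38834.86 × 1.398 = 54291.1343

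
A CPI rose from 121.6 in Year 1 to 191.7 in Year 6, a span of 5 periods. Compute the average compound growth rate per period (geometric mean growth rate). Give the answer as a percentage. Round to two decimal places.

Growth factor = (191.7/121.6)^(1/5) = (1.576480)^(1/5) = 1.095312
Growth rate = 1.095312 − 1 = 0.095312 = 9.5312%

9.53%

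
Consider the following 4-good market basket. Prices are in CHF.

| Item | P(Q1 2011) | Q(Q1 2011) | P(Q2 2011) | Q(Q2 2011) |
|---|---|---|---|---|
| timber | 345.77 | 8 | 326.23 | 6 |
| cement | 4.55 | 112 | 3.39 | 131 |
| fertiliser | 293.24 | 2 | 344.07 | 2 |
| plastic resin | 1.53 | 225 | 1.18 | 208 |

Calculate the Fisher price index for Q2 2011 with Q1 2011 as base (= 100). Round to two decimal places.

93.51

Laspeyres component (base-period weights):
ΣP(Q2 2011)Q(Q1 2011) = 326.23×8 + 3.39×112 + 344.07×2 + 1.18×225 = 2609.84 + 379.68 + 688.14 + 265.5 = 3943.16
ΣP(Q1 2011)Q(Q1 2011) = 345.77×8 + 4.55×112 + 293.24×2 + 1.53×225 = 2766.16 + 509.6 + 586.48 + 344.25 = 4206.49
L = 3943.16 / 4206.49 × 100 = 93.7399
Paasche component (current-period weights):
ΣP(Q2 2011)Q(Q2 2011) = 326.23×6 + 3.39×131 + 344.07×2 + 1.18×208 = 1957.38 + 444.09 + 688.14 + 245.44 = 3335.05
ΣP(Q1 2011)Q(Q2 2011) = 345.77×6 + 4.55×131 + 293.24×2 + 1.53×208 = 2074.62 + 596.05 + 586.48 + 318.24 = 3575.39
P = 3335.05 / 3575.39 × 100 = 93.2779
Fisher = √(L × P) = √(93.7399 × 93.2779) = 93.5086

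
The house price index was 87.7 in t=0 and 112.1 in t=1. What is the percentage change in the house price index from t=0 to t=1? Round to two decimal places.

Change = (112.1 − 87.7) / 87.7 × 100
       = 24.4 / 87.7 × 100 = 27.8221%

27.82%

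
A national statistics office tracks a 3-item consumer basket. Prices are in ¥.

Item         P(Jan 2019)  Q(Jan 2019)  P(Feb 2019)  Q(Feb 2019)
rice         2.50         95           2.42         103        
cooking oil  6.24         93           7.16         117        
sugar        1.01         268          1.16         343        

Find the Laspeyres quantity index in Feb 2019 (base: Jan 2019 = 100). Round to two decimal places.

122.55

Laspeyres quantity index uses base-period prices as weights.
ΣP(Jan 2019)·Q(Feb 2019) = 2.50×103 + 6.24×117 + 1.01×343 = 257.5 + 730.08 + 346.43 = 1334.01
ΣP(Jan 2019)·Q(Jan 2019) = 2.50×95 + 6.24×93 + 1.01×268 = 237.5 + 580.32 + 270.68 = 1088.5
Index = 1334.01 / 1088.5 × 100 = 122.5549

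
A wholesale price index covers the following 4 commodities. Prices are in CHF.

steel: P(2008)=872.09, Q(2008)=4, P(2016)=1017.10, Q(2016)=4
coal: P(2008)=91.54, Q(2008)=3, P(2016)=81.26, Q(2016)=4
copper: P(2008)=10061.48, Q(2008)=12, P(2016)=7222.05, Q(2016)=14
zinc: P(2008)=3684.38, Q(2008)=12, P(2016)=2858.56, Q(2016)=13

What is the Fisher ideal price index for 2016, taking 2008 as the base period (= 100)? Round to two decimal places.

Laspeyres component (base-period weights):
ΣP(2016)Q(2008) = 1017.10×4 + 81.26×3 + 7222.05×12 + 2858.56×12 = 4068.4 + 243.78 + 86664.6 + 34302.72 = 125279.5
ΣP(2008)Q(2008) = 872.09×4 + 91.54×3 + 10061.48×12 + 3684.38×12 = 3488.36 + 274.62 + 120737.76 + 44212.56 = 168713.3
L = 125279.5 / 168713.3 × 100 = 74.2559
Paasche component (current-period weights):
ΣP(2016)Q(2016) = 1017.10×4 + 81.26×4 + 7222.05×14 + 2858.56×13 = 4068.4 + 325.04 + 101108.7 + 37161.28 = 142663.42
ΣP(2008)Q(2016) = 872.09×4 + 91.54×4 + 10061.48×14 + 3684.38×13 = 3488.36 + 366.16 + 140860.72 + 47896.94 = 192612.18
P = 142663.42 / 192612.18 × 100 = 74.0677
Fisher = √(L × P) = √(74.2559 × 74.0677) = 74.1617

74.16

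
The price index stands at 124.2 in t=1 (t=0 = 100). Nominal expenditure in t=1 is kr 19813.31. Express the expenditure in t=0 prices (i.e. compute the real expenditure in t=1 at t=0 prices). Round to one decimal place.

Real = Nominal ÷ (Index/100) = 19813.31 ÷ (124.2/100)
     = 19813.31 ÷ 1.242 = 15952.7456

15952.7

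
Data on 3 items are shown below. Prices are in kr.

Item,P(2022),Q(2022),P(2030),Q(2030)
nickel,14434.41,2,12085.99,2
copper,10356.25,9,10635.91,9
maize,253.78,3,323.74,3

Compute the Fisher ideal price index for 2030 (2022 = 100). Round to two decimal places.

Laspeyres component (base-period weights):
ΣP(2030)Q(2022) = 12085.99×2 + 10635.91×9 + 323.74×3 = 24171.98 + 95723.19 + 971.22 = 120866.39
ΣP(2022)Q(2022) = 14434.41×2 + 10356.25×9 + 253.78×3 = 28868.82 + 93206.25 + 761.34 = 122836.41
L = 120866.39 / 122836.41 × 100 = 98.3962
Paasche component (current-period weights):
ΣP(2030)Q(2030) = 12085.99×2 + 10635.91×9 + 323.74×3 = 24171.98 + 95723.19 + 971.22 = 120866.39
ΣP(2022)Q(2030) = 14434.41×2 + 10356.25×9 + 253.78×3 = 28868.82 + 93206.25 + 761.34 = 122836.41
P = 120866.39 / 122836.41 × 100 = 98.3962
Fisher = √(L × P) = √(98.3962 × 98.3962) = 98.3962

98.40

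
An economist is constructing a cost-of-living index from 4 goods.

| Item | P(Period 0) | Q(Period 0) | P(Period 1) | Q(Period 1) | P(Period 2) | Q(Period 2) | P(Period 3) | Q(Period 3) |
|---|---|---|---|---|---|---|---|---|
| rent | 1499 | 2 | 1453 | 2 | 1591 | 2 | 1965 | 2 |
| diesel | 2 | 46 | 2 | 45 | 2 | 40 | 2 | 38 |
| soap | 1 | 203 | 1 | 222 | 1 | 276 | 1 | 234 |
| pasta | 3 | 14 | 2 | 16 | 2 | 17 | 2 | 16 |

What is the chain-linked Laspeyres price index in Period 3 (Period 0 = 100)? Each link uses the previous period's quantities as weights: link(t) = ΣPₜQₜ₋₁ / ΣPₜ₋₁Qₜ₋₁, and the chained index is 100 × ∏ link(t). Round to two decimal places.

127.04

Link Period 0→Period 1:
ΣP(Period 1)Q(Period 0) = 1453×2 + 2×46 + 1×203 + 2×14 = 2906 + 92 + 203 + 28 = 3229
ΣP(Period 0)Q(Period 0) = 1499×2 + 2×46 + 1×203 + 3×14 = 2998 + 92 + 203 + 42 = 3335
link = 3229/3335 = 0.968216
Link Period 1→Period 2:
ΣP(Period 2)Q(Period 1) = 1591×2 + 2×45 + 1×222 + 2×16 = 3182 + 90 + 222 + 32 = 3526
ΣP(Period 1)Q(Period 1) = 1453×2 + 2×45 + 1×222 + 2×16 = 2906 + 90 + 222 + 32 = 3250
link = 3526/3250 = 1.084923
Link Period 2→Period 3:
ΣP(Period 3)Q(Period 2) = 1965×2 + 2×40 + 1×276 + 2×17 = 3930 + 80 + 276 + 34 = 4320
ΣP(Period 2)Q(Period 2) = 1591×2 + 2×40 + 1×276 + 2×17 = 3182 + 80 + 276 + 34 = 3572
link = 4320/3572 = 1.209406
Chained index = 100 × 0.968216 × 1.084923 × 1.209406 = 127.0409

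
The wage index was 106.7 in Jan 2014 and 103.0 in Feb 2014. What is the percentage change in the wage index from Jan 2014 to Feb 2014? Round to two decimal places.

Change = (103.0 − 106.7) / 106.7 × 100
       = -3.7 / 106.7 × 100 = -3.4677%

-3.47%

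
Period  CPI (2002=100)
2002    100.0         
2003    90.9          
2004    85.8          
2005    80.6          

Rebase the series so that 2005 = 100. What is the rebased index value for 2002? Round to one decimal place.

Rebased(2002) = 100.0 / 80.6 × 100 = 124.0695

124.1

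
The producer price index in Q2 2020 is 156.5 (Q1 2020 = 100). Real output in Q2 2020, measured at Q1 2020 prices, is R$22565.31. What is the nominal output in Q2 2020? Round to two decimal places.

35314.71

Nominal = Real × (Index/100) = 22565.31 × (156.5/100)
        = 22565.31 × 1.565 = 35314.7101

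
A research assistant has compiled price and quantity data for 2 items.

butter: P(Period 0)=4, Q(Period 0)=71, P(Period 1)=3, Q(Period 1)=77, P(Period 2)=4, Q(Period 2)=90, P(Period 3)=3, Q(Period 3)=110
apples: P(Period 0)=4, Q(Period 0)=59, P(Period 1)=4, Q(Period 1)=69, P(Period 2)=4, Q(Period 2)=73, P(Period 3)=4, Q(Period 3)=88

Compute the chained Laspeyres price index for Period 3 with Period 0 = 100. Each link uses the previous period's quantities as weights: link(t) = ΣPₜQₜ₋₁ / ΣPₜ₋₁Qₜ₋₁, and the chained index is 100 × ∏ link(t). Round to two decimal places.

85.73

Link Period 0→Period 1:
ΣP(Period 1)Q(Period 0) = 3×71 + 4×59 = 213 + 236 = 449
ΣP(Period 0)Q(Period 0) = 4×71 + 4×59 = 284 + 236 = 520
link = 449/520 = 0.863462
Link Period 1→Period 2:
ΣP(Period 2)Q(Period 1) = 4×77 + 4×69 = 308 + 276 = 584
ΣP(Period 1)Q(Period 1) = 3×77 + 4×69 = 231 + 276 = 507
link = 584/507 = 1.151874
Link Period 2→Period 3:
ΣP(Period 3)Q(Period 2) = 3×90 + 4×73 = 270 + 292 = 562
ΣP(Period 2)Q(Period 2) = 4×90 + 4×73 = 360 + 292 = 652
link = 562/652 = 0.861963
Chained index = 100 × 0.863462 × 1.151874 × 0.861963 = 85.7307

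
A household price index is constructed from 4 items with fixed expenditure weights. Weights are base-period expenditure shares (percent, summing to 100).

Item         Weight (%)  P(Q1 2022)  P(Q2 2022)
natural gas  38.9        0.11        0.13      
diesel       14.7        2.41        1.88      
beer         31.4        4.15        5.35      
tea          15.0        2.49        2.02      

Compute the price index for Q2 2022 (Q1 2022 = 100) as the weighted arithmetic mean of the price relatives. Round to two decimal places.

natural gas: 38.9 × (0.13/0.11) = 38.9 × 1.181818 = 45.9727
diesel: 14.7 × (1.88/2.41) = 14.7 × 0.780083 = 11.4672
beer: 31.4 × (5.35/4.15) = 31.4 × 1.289157 = 40.4795
tea: 15.0 × (2.02/2.49) = 15.0 × 0.811245 = 12.1687
Index = Σ wᵢ·(p₁ᵢ/p₀ᵢ) = 45.9727 + 11.4672 + 40.4795 + 12.1687 = 110.0881

110.09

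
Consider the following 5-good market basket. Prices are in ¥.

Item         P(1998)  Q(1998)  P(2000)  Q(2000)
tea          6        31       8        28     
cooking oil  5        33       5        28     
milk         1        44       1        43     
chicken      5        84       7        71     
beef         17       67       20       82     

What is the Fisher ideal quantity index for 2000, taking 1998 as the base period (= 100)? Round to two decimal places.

107.07

Laspeyres component (base-period weights):
ΣP(1998)Q(2000) = 6×28 + 5×28 + 1×43 + 5×71 + 17×82 = 168 + 140 + 43 + 355 + 1394 = 2100
ΣP(1998)Q(1998) = 6×31 + 5×33 + 1×44 + 5×84 + 17×67 = 186 + 165 + 44 + 420 + 1139 = 1954
L = 2100 / 1954 × 100 = 107.4719
Paasche component (current-period weights):
ΣP(2000)Q(2000) = 8×28 + 5×28 + 1×43 + 7×71 + 20×82 = 224 + 140 + 43 + 497 + 1640 = 2544
ΣP(2000)Q(1998) = 8×31 + 5×33 + 1×44 + 7×84 + 20×67 = 248 + 165 + 44 + 588 + 1340 = 2385
P = 2544 / 2385 × 100 = 106.6667
Fisher = √(L × P) = √(107.4719 × 106.6667) = 107.0685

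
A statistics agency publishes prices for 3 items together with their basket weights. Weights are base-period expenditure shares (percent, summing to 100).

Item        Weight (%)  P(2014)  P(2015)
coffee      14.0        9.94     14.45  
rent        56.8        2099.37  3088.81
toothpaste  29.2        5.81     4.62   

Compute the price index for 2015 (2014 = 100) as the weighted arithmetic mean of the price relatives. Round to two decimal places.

127.14

coffee: 14.0 × (14.45/9.94) = 14.0 × 1.453722 = 20.3521
rent: 56.8 × (3088.81/2099.37) = 56.8 × 1.471303 = 83.5700
toothpaste: 29.2 × (4.62/5.81) = 29.2 × 0.795181 = 23.2193
Index = Σ wᵢ·(p₁ᵢ/p₀ᵢ) = 20.3521 + 83.5700 + 23.2193 = 127.1414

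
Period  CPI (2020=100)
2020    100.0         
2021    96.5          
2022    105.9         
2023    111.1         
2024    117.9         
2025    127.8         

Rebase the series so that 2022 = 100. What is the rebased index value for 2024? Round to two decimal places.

Rebased(2024) = 117.9 / 105.9 × 100 = 111.3314

111.33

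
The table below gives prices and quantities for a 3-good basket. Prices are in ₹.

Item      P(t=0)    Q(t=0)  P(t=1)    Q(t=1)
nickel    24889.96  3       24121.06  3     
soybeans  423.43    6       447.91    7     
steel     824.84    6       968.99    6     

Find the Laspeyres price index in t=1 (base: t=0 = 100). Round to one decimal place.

Laspeyres price index uses base-period quantities as weights.
ΣP(t=1)·Q(t=0) = 24121.06×3 + 447.91×6 + 968.99×6 = 72363.18 + 2687.46 + 5813.94 = 80864.58
ΣP(t=0)·Q(t=0) = 24889.96×3 + 423.43×6 + 824.84×6 = 74669.88 + 2540.58 + 4949.04 = 82159.5
Index = 80864.58 / 82159.5 × 100 = 98.4239

98.4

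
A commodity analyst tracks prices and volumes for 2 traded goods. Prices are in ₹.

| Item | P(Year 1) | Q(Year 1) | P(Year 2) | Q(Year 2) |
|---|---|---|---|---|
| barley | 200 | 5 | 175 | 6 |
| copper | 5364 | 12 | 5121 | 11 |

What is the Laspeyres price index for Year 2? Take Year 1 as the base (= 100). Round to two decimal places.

95.35

Laspeyres price index uses base-period quantities as weights.
ΣP(Year 2)·Q(Year 1) = 175×5 + 5121×12 = 875 + 61452 = 62327
ΣP(Year 1)·Q(Year 1) = 200×5 + 5364×12 = 1000 + 64368 = 65368
Index = 62327 / 65368 × 100 = 95.3479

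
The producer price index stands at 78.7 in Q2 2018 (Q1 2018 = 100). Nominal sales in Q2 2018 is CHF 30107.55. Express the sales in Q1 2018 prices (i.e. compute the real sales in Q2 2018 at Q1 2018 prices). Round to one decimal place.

Real = Nominal ÷ (Index/100) = 30107.55 ÷ (78.7/100)
     = 30107.55 ÷ 0.787 = 38256.0991

38256.1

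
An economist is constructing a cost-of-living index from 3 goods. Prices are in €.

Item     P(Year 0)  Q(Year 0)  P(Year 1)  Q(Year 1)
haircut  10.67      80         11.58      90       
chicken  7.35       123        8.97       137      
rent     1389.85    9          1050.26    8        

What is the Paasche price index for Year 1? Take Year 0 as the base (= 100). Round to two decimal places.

Paasche price index uses current-period quantities as weights.
ΣP(Year 1)·Q(Year 1) = 11.58×90 + 8.97×137 + 1050.26×8 = 1042.2 + 1228.89 + 8402.08 = 10673.17
ΣP(Year 0)·Q(Year 1) = 10.67×90 + 7.35×137 + 1389.85×8 = 960.3 + 1006.95 + 11118.8 = 13086.05
Index = 10673.17 / 13086.05 × 100 = 81.5614

81.56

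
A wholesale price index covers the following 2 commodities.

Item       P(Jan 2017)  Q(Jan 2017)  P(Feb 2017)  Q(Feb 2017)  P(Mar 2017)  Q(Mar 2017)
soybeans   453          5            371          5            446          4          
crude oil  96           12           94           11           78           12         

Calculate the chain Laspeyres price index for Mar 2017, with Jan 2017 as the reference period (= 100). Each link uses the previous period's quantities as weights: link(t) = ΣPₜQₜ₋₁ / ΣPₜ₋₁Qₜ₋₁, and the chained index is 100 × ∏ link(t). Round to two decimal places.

93.31

Link Jan 2017→Feb 2017:
ΣP(Feb 2017)Q(Jan 2017) = 371×5 + 94×12 = 1855 + 1128 = 2983
ΣP(Jan 2017)Q(Jan 2017) = 453×5 + 96×12 = 2265 + 1152 = 3417
link = 2983/3417 = 0.872988
Link Feb 2017→Mar 2017:
ΣP(Mar 2017)Q(Feb 2017) = 446×5 + 78×11 = 2230 + 858 = 3088
ΣP(Feb 2017)Q(Feb 2017) = 371×5 + 94×11 = 1855 + 1034 = 2889
link = 3088/2889 = 1.068882
Chained index = 100 × 0.872988 × 1.068882 = 93.3121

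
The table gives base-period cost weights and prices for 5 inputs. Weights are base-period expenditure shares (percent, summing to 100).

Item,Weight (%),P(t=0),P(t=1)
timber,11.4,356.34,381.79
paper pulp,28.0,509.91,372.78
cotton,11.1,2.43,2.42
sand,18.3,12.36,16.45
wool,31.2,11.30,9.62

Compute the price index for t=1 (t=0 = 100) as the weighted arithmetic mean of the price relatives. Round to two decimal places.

timber: 11.4 × (381.79/356.34) = 11.4 × 1.071421 = 12.2142
paper pulp: 28.0 × (372.78/509.91) = 28.0 × 0.731070 = 20.4700
cotton: 11.1 × (2.42/2.43) = 11.1 × 0.995885 = 11.0543
sand: 18.3 × (16.45/12.36) = 18.3 × 1.330906 = 24.3556
wool: 31.2 × (9.62/11.30) = 31.2 × 0.851327 = 26.5614
Index = Σ wᵢ·(p₁ᵢ/p₀ᵢ) = 12.2142 + 20.4700 + 11.0543 + 24.3556 + 26.5614 = 94.6555

94.66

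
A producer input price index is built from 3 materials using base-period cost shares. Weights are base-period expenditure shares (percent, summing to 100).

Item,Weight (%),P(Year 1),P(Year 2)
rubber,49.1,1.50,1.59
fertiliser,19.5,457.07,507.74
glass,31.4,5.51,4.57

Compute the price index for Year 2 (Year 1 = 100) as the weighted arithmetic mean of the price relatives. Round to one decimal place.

rubber: 49.1 × (1.59/1.50) = 49.1 × 1.060000 = 52.0460
fertiliser: 19.5 × (507.74/457.07) = 19.5 × 1.110858 = 21.6617
glass: 31.4 × (4.57/5.51) = 31.4 × 0.829401 = 26.0432
Index = Σ wᵢ·(p₁ᵢ/p₀ᵢ) = 52.0460 + 21.6617 + 26.0432 = 99.7509

99.8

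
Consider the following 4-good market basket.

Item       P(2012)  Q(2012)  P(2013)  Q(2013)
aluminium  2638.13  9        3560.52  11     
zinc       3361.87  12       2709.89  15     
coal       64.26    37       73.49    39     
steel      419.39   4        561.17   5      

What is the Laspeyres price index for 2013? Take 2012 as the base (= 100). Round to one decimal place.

102.0

Laspeyres price index uses base-period quantities as weights.
ΣP(2013)·Q(2012) = 3560.52×9 + 2709.89×12 + 73.49×37 + 561.17×4 = 32044.68 + 32518.68 + 2719.13 + 2244.68 = 69527.17
ΣP(2012)·Q(2012) = 2638.13×9 + 3361.87×12 + 64.26×37 + 419.39×4 = 23743.17 + 40342.44 + 2377.62 + 1677.56 = 68140.79
Index = 69527.17 / 68140.79 × 100 = 102.0346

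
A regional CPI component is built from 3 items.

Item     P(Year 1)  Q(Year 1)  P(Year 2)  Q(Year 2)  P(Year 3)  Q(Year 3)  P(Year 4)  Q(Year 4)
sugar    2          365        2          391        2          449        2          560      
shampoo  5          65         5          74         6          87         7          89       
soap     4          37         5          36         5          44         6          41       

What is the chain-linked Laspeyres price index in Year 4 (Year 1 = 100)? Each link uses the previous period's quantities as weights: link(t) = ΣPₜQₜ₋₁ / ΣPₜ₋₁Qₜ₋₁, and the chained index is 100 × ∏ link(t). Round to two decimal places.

Link Year 1→Year 2:
ΣP(Year 2)Q(Year 1) = 2×365 + 5×65 + 5×37 = 730 + 325 + 185 = 1240
ΣP(Year 1)Q(Year 1) = 2×365 + 5×65 + 4×37 = 730 + 325 + 148 = 1203
link = 1240/1203 = 1.030756
Link Year 2→Year 3:
ΣP(Year 3)Q(Year 2) = 2×391 + 6×74 + 5×36 = 782 + 444 + 180 = 1406
ΣP(Year 2)Q(Year 2) = 2×391 + 5×74 + 5×36 = 782 + 370 + 180 = 1332
link = 1406/1332 = 1.055556
Link Year 3→Year 4:
ΣP(Year 4)Q(Year 3) = 2×449 + 7×87 + 6×44 = 898 + 609 + 264 = 1771
ΣP(Year 3)Q(Year 3) = 2×449 + 6×87 + 5×44 = 898 + 522 + 220 = 1640
link = 1771/1640 = 1.079878
Chained index = 100 × 1.030756 × 1.055556 × 1.079878 = 117.4930

117.49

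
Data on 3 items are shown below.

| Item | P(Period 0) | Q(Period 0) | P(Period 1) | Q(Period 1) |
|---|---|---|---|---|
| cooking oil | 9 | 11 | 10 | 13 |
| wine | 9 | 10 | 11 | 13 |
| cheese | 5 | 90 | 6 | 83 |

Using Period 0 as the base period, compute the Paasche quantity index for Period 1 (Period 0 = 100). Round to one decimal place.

Paasche quantity index uses current-period prices as weights.
ΣP(Period 1)·Q(Period 1) = 10×13 + 11×13 + 6×83 = 130 + 143 + 498 = 771
ΣP(Period 1)·Q(Period 0) = 10×11 + 11×10 + 6×90 = 110 + 110 + 540 = 760
Index = 771 / 760 × 100 = 101.4474

101.4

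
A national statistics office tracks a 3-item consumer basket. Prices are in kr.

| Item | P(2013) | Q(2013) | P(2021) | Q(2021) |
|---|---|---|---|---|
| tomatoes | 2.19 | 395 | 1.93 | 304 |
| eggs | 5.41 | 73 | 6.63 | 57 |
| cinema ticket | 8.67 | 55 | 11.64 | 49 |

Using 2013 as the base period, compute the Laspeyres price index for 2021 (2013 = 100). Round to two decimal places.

Laspeyres price index uses base-period quantities as weights.
ΣP(2021)·Q(2013) = 1.93×395 + 6.63×73 + 11.64×55 = 762.35 + 483.99 + 640.2 = 1886.54
ΣP(2013)·Q(2013) = 2.19×395 + 5.41×73 + 8.67×55 = 865.05 + 394.93 + 476.85 = 1736.83
Index = 1886.54 / 1736.83 × 100 = 108.6197

108.62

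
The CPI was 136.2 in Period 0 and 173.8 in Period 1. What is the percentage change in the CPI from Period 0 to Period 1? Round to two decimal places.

27.61%

Change = (173.8 − 136.2) / 136.2 × 100
       = 37.6 / 136.2 × 100 = 27.6065%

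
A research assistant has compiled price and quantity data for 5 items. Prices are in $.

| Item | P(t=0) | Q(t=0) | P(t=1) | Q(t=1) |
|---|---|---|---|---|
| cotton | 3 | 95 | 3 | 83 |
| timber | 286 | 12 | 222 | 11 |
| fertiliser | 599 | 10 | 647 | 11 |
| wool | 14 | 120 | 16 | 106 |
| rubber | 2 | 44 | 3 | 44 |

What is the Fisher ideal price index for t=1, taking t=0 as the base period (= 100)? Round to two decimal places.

Laspeyres component (base-period weights):
ΣP(t=1)Q(t=0) = 3×95 + 222×12 + 647×10 + 16×120 + 3×44 = 285 + 2664 + 6470 + 1920 + 132 = 11471
ΣP(t=0)Q(t=0) = 3×95 + 286×12 + 599×10 + 14×120 + 2×44 = 285 + 3432 + 5990 + 1680 + 88 = 11475
L = 11471 / 11475 × 100 = 99.9651
Paasche component (current-period weights):
ΣP(t=1)Q(t=1) = 3×83 + 222×11 + 647×11 + 16×106 + 3×44 = 249 + 2442 + 7117 + 1696 + 132 = 11636
ΣP(t=0)Q(t=1) = 3×83 + 286×11 + 599×11 + 14×106 + 2×44 = 249 + 3146 + 6589 + 1484 + 88 = 11556
P = 11636 / 11556 × 100 = 100.6923
Fisher = √(L × P) = √(99.9651 × 100.6923) = 100.3281

100.33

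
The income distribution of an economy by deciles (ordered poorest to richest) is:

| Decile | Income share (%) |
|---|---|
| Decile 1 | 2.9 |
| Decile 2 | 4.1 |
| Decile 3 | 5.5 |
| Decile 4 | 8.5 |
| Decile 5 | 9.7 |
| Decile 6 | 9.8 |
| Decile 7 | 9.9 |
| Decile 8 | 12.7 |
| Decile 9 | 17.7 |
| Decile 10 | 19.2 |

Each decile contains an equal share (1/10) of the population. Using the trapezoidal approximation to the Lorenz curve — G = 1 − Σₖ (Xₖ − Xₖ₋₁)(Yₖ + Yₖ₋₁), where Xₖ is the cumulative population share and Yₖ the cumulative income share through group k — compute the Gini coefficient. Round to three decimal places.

Cumulative income shares Yₖ: 0.0290, 0.0700, 0.1250, 0.2100, 0.3070, 0.4050, 0.5040, 0.6310, 0.8080, 1.0000
Σ (Xₖ−Xₖ₋₁)(Yₖ+Yₖ₋₁) = (1/10)(0.0290+0.0000) + (1/10)(0.0700+0.0290) + (1/10)(0.1250+0.0700) + (1/10)(0.2100+0.1250) + (1/10)(0.3070+0.2100) + (1/10)(0.4050+0.3070) + (1/10)(0.5040+0.4050) + (1/10)(0.6310+0.5040) + (1/10)(0.8080+0.6310) + (1/10)(1.0000+0.8080)
  = 0.0029 + 0.0099 + 0.0195 + 0.0335 + 0.0517 + 0.0712 + 0.0909 + 0.1135 + 0.1439 + 0.1808 = 0.7178
G = 1 − 0.7178 = 0.2822

0.282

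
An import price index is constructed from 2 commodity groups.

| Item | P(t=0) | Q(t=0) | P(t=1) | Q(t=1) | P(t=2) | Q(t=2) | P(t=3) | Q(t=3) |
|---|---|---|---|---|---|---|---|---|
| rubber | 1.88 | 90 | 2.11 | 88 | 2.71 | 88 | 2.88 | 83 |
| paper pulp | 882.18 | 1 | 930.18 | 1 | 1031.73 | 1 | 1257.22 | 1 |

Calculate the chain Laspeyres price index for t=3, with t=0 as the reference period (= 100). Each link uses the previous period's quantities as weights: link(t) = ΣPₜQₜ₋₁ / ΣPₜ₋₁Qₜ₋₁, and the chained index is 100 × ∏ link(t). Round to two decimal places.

Link t=0→t=1:
ΣP(t=1)Q(t=0) = 2.11×90 + 930.18×1 = 189.9 + 930.18 = 1120.08
ΣP(t=0)Q(t=0) = 1.88×90 + 882.18×1 = 169.2 + 882.18 = 1051.38
link = 1120.08/1051.38 = 1.065343
Link t=1→t=2:
ΣP(t=2)Q(t=1) = 2.71×88 + 1031.73×1 = 238.48 + 1031.73 = 1270.21
ΣP(t=1)Q(t=1) = 2.11×88 + 930.18×1 = 185.68 + 930.18 = 1115.86
link = 1270.21/1115.86 = 1.138324
Link t=2→t=3:
ΣP(t=3)Q(t=2) = 2.88×88 + 1257.22×1 = 253.44 + 1257.22 = 1510.66
ΣP(t=2)Q(t=2) = 2.71×88 + 1031.73×1 = 238.48 + 1031.73 = 1270.21
link = 1510.66/1270.21 = 1.189299
Chained index = 100 × 1.065343 × 1.138324 × 1.189299 = 144.2269

144.23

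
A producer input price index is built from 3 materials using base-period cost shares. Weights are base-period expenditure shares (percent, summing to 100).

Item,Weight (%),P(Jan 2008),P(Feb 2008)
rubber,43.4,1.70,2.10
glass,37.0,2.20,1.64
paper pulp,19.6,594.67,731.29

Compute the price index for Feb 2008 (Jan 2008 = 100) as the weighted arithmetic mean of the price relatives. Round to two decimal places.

rubber: 43.4 × (2.10/1.70) = 43.4 × 1.235294 = 53.6118
glass: 37.0 × (1.64/2.20) = 37.0 × 0.745455 = 27.5818
paper pulp: 19.6 × (731.29/594.67) = 19.6 × 1.229741 = 24.1029
Index = Σ wᵢ·(p₁ᵢ/p₀ᵢ) = 53.6118 + 27.5818 + 24.1029 = 105.2965

105.30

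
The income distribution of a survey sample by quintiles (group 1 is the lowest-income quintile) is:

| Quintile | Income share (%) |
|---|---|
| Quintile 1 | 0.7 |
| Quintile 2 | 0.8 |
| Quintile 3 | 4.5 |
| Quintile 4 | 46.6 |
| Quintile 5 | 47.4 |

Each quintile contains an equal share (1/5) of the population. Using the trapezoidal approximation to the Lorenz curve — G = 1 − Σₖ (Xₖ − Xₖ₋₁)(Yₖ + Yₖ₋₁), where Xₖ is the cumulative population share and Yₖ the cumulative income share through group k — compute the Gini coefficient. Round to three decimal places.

Cumulative income shares Yₖ: 0.0070, 0.0150, 0.0600, 0.5260, 1.0000
Σ (Xₖ−Xₖ₋₁)(Yₖ+Yₖ₋₁) = (1/5)(0.0070+0.0000) + (1/5)(0.0150+0.0070) + (1/5)(0.0600+0.0150) + (1/5)(0.5260+0.0600) + (1/5)(1.0000+0.5260)
  = 0.0014 + 0.0044 + 0.0150 + 0.1172 + 0.3052 = 0.4432
G = 1 − 0.4432 = 0.5568

0.557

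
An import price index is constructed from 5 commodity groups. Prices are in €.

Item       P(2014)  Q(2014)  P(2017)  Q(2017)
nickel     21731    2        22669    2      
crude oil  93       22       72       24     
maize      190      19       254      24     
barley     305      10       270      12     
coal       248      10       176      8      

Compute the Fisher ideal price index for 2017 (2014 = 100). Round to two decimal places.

Laspeyres component (base-period weights):
ΣP(2017)Q(2014) = 22669×2 + 72×22 + 254×19 + 270×10 + 176×10 = 45338 + 1584 + 4826 + 2700 + 1760 = 56208
ΣP(2014)Q(2014) = 21731×2 + 93×22 + 190×19 + 305×10 + 248×10 = 43462 + 2046 + 3610 + 3050 + 2480 = 54648
L = 56208 / 54648 × 100 = 102.8546
Paasche component (current-period weights):
ΣP(2017)Q(2017) = 22669×2 + 72×24 + 254×24 + 270×12 + 176×8 = 45338 + 1728 + 6096 + 3240 + 1408 = 57810
ΣP(2014)Q(2017) = 21731×2 + 93×24 + 190×24 + 305×12 + 248×8 = 43462 + 2232 + 4560 + 3660 + 1984 = 55898
P = 57810 / 55898 × 100 = 103.4205
Fisher = √(L × P) = √(102.8546 × 103.4205) = 103.1372

103.14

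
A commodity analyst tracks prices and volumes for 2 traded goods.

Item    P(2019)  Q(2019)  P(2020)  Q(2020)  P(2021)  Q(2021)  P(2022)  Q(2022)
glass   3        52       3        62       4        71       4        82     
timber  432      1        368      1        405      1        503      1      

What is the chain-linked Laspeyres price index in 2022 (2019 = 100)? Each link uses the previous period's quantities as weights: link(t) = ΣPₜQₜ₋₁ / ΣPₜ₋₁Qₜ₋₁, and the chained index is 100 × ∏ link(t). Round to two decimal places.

Link 2019→2020:
ΣP(2020)Q(2019) = 3×52 + 368×1 = 156 + 368 = 524
ΣP(2019)Q(2019) = 3×52 + 432×1 = 156 + 432 = 588
link = 524/588 = 0.891156
Link 2020→2021:
ΣP(2021)Q(2020) = 4×62 + 405×1 = 248 + 405 = 653
ΣP(2020)Q(2020) = 3×62 + 368×1 = 186 + 368 = 554
link = 653/554 = 1.178700
Link 2021→2022:
ΣP(2022)Q(2021) = 4×71 + 503×1 = 284 + 503 = 787
ΣP(2021)Q(2021) = 4×71 + 405×1 = 284 + 405 = 689
link = 787/689 = 1.142235
Chained index = 100 × 0.891156 × 1.178700 × 1.142235 = 119.9811

119.98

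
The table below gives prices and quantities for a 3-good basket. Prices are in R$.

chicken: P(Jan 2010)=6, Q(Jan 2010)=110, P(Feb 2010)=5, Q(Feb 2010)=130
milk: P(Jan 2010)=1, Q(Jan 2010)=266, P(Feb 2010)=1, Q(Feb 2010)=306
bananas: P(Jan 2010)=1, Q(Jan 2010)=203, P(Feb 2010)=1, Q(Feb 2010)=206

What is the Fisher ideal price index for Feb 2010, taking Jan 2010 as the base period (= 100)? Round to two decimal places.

90.10

Laspeyres component (base-period weights):
ΣP(Feb 2010)Q(Jan 2010) = 5×110 + 1×266 + 1×203 = 550 + 266 + 203 = 1019
ΣP(Jan 2010)Q(Jan 2010) = 6×110 + 1×266 + 1×203 = 660 + 266 + 203 = 1129
L = 1019 / 1129 × 100 = 90.2569
Paasche component (current-period weights):
ΣP(Feb 2010)Q(Feb 2010) = 5×130 + 1×306 + 1×206 = 650 + 306 + 206 = 1162
ΣP(Jan 2010)Q(Feb 2010) = 6×130 + 1×306 + 1×206 = 780 + 306 + 206 = 1292
P = 1162 / 1292 × 100 = 89.9381
Fisher = √(L × P) = √(90.2569 × 89.9381) = 90.0973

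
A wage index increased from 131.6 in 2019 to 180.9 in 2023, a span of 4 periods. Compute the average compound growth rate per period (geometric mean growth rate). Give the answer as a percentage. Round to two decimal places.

Growth factor = (180.9/131.6)^(1/4) = (1.374620)^(1/4) = 1.082794
Growth rate = 1.082794 − 1 = 0.082794 = 8.2794%

8.28%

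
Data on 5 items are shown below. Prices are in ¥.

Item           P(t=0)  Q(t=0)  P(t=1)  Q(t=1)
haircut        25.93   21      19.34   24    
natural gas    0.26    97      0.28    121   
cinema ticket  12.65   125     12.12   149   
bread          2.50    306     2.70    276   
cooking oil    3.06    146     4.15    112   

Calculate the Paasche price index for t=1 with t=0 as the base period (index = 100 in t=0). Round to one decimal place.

Paasche price index uses current-period quantities as weights.
ΣP(t=1)·Q(t=1) = 19.34×24 + 0.28×121 + 12.12×149 + 2.70×276 + 4.15×112 = 464.16 + 33.88 + 1805.88 + 745.2 + 464.8 = 3513.92
ΣP(t=0)·Q(t=1) = 25.93×24 + 0.26×121 + 12.65×149 + 2.50×276 + 3.06×112 = 622.32 + 31.46 + 1884.85 + 690 + 342.72 = 3571.35
Index = 3513.92 / 3571.35 × 100 = 98.3919

98.4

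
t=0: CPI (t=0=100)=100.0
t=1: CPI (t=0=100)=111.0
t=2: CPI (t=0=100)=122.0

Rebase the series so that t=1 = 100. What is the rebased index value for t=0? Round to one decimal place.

90.1

Rebased(t=0) = 100.0 / 111.0 × 100 = 90.0901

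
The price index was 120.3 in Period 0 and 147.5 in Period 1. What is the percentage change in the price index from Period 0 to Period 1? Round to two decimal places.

22.61%

Change = (147.5 − 120.3) / 120.3 × 100
       = 27.2 / 120.3 × 100 = 22.6101%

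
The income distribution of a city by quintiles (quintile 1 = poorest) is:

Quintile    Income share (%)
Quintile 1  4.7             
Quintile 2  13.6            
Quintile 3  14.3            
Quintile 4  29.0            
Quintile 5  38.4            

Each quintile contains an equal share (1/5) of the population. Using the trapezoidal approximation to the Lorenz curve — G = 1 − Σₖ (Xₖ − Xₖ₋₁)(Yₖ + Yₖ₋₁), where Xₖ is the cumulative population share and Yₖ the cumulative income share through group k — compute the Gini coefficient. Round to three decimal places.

Cumulative income shares Yₖ: 0.0470, 0.1830, 0.3260, 0.6160, 1.0000
Σ (Xₖ−Xₖ₋₁)(Yₖ+Yₖ₋₁) = (1/5)(0.0470+0.0000) + (1/5)(0.1830+0.0470) + (1/5)(0.3260+0.1830) + (1/5)(0.6160+0.3260) + (1/5)(1.0000+0.6160)
  = 0.0094 + 0.0460 + 0.1018 + 0.1884 + 0.3232 = 0.6688
G = 1 − 0.6688 = 0.3312

0.331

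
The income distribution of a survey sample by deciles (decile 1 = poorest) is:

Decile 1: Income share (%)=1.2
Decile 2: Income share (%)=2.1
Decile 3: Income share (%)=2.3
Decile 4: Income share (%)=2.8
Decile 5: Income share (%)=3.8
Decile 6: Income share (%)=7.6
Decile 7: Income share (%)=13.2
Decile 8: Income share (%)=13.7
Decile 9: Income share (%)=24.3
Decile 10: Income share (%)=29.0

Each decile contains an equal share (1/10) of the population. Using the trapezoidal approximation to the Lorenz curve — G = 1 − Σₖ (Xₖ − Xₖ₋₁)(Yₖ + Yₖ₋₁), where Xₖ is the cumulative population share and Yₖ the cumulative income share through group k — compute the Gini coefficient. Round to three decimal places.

0.498

Cumulative income shares Yₖ: 0.0120, 0.0330, 0.0560, 0.0840, 0.1220, 0.1980, 0.3300, 0.4670, 0.7100, 1.0000
Σ (Xₖ−Xₖ₋₁)(Yₖ+Yₖ₋₁) = (1/10)(0.0120+0.0000) + (1/10)(0.0330+0.0120) + (1/10)(0.0560+0.0330) + (1/10)(0.0840+0.0560) + (1/10)(0.1220+0.0840) + (1/10)(0.1980+0.1220) + (1/10)(0.3300+0.1980) + (1/10)(0.4670+0.3300) + (1/10)(0.7100+0.4670) + (1/10)(1.0000+0.7100)
  = 0.0012 + 0.0045 + 0.0089 + 0.0140 + 0.0206 + 0.0320 + 0.0528 + 0.0797 + 0.1177 + 0.1710 = 0.5024
G = 1 − 0.5024 = 0.4976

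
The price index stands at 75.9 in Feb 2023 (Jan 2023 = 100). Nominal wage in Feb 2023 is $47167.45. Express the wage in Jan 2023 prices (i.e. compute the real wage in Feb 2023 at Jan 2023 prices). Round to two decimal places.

Real = Nominal ÷ (Index/100) = 47167.45 ÷ (75.9/100)
     = 47167.45 ÷ 0.759 = 62144.2029

62144.20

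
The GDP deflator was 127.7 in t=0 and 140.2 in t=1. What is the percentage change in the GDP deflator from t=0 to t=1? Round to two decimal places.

9.79%

Change = (140.2 − 127.7) / 127.7 × 100
       = 12.5 / 127.7 × 100 = 9.7886%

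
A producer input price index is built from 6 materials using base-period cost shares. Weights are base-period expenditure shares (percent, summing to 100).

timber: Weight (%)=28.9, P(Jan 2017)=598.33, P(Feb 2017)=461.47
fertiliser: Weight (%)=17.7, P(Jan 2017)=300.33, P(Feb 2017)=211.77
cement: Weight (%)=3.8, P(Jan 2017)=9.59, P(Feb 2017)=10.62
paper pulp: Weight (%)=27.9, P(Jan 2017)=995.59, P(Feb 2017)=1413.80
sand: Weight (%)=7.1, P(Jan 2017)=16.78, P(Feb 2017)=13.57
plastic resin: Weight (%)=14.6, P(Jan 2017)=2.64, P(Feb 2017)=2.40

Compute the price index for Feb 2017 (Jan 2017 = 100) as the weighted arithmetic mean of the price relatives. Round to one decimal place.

97.6

timber: 28.9 × (461.47/598.33) = 28.9 × 0.771263 = 22.2895
fertiliser: 17.7 × (211.77/300.33) = 17.7 × 0.705124 = 12.4807
cement: 3.8 × (10.62/9.59) = 3.8 × 1.107404 = 4.2081
paper pulp: 27.9 × (1413.80/995.59) = 27.9 × 1.420062 = 39.6197
sand: 7.1 × (13.57/16.78) = 7.1 × 0.808701 = 5.7418
plastic resin: 14.6 × (2.40/2.64) = 14.6 × 0.909091 = 13.2727
Index = Σ wᵢ·(p₁ᵢ/p₀ᵢ) = 22.2895 + 12.4807 + 4.2081 + 39.6197 + 5.7418 + 13.2727 = 97.6126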